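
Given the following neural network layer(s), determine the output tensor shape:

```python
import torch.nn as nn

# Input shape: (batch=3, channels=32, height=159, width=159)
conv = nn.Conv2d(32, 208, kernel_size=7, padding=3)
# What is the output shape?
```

Input: (3, 32, 159, 159) -> Output: (3, 208, 159, 159)

Answer: (3, 208, 159, 159)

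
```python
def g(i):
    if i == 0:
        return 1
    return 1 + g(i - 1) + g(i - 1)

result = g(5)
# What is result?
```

g(i) = 1 + 2·g(i-1), g(0)=1. Closed form: (1+1)·2^5 - 1 = 63.

Answer: 63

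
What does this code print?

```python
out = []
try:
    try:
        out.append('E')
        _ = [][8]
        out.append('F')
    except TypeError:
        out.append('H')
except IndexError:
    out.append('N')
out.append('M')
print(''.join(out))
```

Execution trace: 'E' (try body) → 'N' (outer except IndexError) → 'M' (after the try/except). Output: ENM

Answer: ENM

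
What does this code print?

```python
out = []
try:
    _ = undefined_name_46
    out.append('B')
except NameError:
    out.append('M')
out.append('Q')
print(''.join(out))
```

Execution trace: 'M' (except NameError) → 'Q' (after the try/except). Output: MQ

Answer: MQ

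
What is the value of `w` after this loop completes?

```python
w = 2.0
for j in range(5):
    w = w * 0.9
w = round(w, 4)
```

Exponential decay: 2.0 * 0.9^5
`w` takes the values: 2.0 → 1.8 → 1.62 → 1.458 → 1.3122 → 1.18098 → 1.181

Answer: 1.181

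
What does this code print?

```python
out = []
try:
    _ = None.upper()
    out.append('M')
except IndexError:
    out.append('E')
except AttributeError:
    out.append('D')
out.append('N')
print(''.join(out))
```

Execution trace: 'D' (except AttributeError) → 'N' (after the try/except). Output: DN

Answer: DN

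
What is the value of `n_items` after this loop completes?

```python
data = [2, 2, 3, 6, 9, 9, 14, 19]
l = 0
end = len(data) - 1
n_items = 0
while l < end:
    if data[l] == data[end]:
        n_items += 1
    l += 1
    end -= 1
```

Count matching pairs from ends
`n_items` takes the values: 0

Answer: 0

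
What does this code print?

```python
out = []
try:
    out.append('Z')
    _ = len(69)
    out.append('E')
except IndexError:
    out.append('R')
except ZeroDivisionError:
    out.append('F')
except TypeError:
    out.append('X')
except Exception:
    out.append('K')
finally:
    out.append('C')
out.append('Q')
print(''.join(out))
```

Execution trace: 'Z' (try body) → 'X' (except TypeError) → 'C' (finally) → 'Q' (after the try/except). Output: ZXCQ

Answer: ZXCQ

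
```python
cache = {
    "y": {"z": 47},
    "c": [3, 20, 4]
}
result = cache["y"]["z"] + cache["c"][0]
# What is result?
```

Trace:
`cache = { ...` → cache = {'y': {'z': 47}, 'c': [3, 20, 4]}
`result = cache["y"]["z"] + cache["c"][0]` → result = 50
So result = 50

Answer: 50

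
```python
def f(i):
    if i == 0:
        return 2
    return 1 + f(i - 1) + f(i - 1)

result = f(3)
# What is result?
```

f(i) = 1 + 2·f(i-1), f(0)=2. Closed form: (2+1)·2^3 - 1 = 23.

Answer: 23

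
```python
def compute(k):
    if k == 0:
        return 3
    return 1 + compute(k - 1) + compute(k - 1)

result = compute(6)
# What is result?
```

compute(k) = 1 + 2·compute(k-1), compute(0)=3. Closed form: (3+1)·2^6 - 1 = 255.

Answer: 255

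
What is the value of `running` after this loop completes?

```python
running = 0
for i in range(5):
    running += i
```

Sum of 0 to 4 = 10
`running` takes the values: 0 → 1 → 3 → 6 → 10

Answer: 10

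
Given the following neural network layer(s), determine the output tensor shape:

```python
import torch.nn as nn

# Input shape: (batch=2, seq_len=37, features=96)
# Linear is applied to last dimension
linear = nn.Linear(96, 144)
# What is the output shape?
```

Input: (2, 37, 96) -> Output: (2, 37, 144)

Answer: (2, 37, 144)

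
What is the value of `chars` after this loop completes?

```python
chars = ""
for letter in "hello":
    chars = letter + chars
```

Reverse 'hello'
`chars` takes the values: "" → "h" → "eh" → "leh" → "lleh" → "olleh"

Answer: "olleh"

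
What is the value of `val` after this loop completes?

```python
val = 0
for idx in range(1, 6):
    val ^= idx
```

XOR of 1 to 5
`val` takes the values: 0 → 1 → 3 → 0 → 4 → 1

Answer: 1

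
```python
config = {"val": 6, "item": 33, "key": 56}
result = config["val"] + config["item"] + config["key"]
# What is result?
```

Trace:
`config = {"val": 6, "item": 33, "key": 56}` → config = {'val': 6, 'item': 33, 'key': 56}
`result = config["val"] + config["item"] + config["key"]` → result = 95
So result = 95

Answer: 95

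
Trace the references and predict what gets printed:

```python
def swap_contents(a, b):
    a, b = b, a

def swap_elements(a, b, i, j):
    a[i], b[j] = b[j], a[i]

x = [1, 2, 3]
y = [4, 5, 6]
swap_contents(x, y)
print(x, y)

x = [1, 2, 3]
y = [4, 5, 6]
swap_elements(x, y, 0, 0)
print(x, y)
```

Key concept: parameter rebinding vs mutation.
Step by step:
`x = [1, 2, 3]` → x = [1, 2, 3]
`y = [4, 5, 6]` → y = [4, 5, 6]
`swap_contents(x, y)` → no visible change to tracked variables
`print(x, y)` → prints [1, 2, 3] [4, 5, 6]
`x = [1, 2, 3]` → x = [1, 2, 3]
`y = [4, 5, 6]` → y = [4, 5, 6]
`swap_elements(x, y, 0, 0)` → x = [4, 2, 3]; y = [1, 5, 6]
`print(x, y)` → prints [4, 2, 3] [1, 5, 6]

Answer:
[1, 2, 3] [4, 5, 6]
[4, 2, 3] [1, 5, 6]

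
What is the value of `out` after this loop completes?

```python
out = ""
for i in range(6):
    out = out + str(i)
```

Concatenate digits 0 to 5
`out` takes the values: "" → "0" → "01" → "012" → "0123" → "01234" → "012345"

Answer: "012345"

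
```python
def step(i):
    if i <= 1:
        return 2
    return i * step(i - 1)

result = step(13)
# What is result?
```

step(13) = 13 * 12 * 11 * 10 * 9 * 8 * 7 * 6 * 5 * 4 * 3 * 2 * 2 = 12454041600

Answer: 12454041600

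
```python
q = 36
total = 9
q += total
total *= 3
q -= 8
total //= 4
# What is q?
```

Trace:
`q = 36` → q = 36
`total = 9` → total = 9
`q += total` → q = 45
`total *= 3` → total = 27
`q -= 8` → q = 37
`total //= 4` → total = 6
So q = 37

Answer: 37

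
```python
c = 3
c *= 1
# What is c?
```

Trace:
`c = 3` → c = 3
`c *= 1` → c = 3
So c = 3

Answer: 3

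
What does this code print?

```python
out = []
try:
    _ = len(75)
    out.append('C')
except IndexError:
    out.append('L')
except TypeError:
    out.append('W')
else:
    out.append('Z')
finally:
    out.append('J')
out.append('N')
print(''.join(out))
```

Execution trace: 'W' (except TypeError) → 'J' (finally) → 'N' (after the try/except). Output: WJN

Answer: WJN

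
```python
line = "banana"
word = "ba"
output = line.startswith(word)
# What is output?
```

Trace:
`line = "banana"` → line = 'banana'
`word = "ba"` → word = 'ba'
`output = line.startswith(word)` → output = True
So output = True

Answer: True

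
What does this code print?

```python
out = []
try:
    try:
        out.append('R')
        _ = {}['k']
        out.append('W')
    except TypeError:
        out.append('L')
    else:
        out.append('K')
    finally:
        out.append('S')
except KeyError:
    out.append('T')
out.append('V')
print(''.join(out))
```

Execution trace: 'R' (try body) → 'S' (finally) → 'T' (outer except KeyError) → 'V' (after the try/except). Output: RSTV

Answer: RSTV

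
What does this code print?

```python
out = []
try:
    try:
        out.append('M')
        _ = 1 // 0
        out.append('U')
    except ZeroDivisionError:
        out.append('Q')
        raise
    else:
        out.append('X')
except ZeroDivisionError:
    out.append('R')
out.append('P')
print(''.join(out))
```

Execution trace: 'M' (inner try body) → 'Q' (inner except ZeroDivisionError) → 'R' (outer except ZeroDivisionError) → 'P' (after the try/except). Output: MQRP

Answer: MQRP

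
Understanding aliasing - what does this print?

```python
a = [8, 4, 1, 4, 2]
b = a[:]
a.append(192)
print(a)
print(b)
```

Key concept: slice [:] creates copy.
Step by step:
`a = [8, 4, 1, 4, 2]` → a = [8, 4, 1, 4, 2]
`b = a[:]` → b = [8, 4, 1, 4, 2]
`a.append(192)` → a = [8, 4, 1, 4, 2, 192]
`print(a)` → prints [8, 4, 1, 4, 2, 192]
`print(b)` → prints [8, 4, 1, 4, 2]

Answer:
[8, 4, 1, 4, 2, 192]
[8, 4, 1, 4, 2]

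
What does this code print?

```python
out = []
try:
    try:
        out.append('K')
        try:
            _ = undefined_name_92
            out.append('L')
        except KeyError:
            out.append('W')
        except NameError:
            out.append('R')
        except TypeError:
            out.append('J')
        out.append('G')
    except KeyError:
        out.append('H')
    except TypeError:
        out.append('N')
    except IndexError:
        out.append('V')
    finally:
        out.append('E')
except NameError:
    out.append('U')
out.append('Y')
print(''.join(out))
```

Execution trace: 'K' (try body) → 'R' (inner except NameError) → 'G' (try body, no exception) → 'E' (finally) → 'Y' (after the try/except). Output: KRGEY

Answer: KRGEY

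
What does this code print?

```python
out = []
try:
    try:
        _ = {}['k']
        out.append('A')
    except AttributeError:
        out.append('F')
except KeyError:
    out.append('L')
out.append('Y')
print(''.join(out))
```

Execution trace: 'L' (outer except KeyError) → 'Y' (after the try/except). Output: LY

Answer: LY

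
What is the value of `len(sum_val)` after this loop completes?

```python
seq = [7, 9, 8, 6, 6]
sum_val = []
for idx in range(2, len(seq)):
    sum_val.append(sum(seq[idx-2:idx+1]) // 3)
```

Number of 3-element averages
`sum_val` takes the values: [] → [8] → [8, 7] → [8, 7, 6]
So `len(sum_val)` = 3

Answer: 3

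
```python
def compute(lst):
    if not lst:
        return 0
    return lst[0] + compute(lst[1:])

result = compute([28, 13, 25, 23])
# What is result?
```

28 + 13 + 25 + 23 + 0 = 89

Answer: 89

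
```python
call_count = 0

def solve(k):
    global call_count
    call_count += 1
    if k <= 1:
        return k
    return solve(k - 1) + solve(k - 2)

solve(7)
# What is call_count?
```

Calls(k) = 1 + Calls(k-1) + Calls(k-2); Calls(0)=Calls(1)=1. For k=7 this gives 41.

Answer: 41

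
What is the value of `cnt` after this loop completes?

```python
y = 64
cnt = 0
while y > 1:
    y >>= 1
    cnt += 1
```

Count right shifts until 1
`cnt` takes the values: 0 → 1 → 2 → 3 → 4 → 5 → 6

Answer: 6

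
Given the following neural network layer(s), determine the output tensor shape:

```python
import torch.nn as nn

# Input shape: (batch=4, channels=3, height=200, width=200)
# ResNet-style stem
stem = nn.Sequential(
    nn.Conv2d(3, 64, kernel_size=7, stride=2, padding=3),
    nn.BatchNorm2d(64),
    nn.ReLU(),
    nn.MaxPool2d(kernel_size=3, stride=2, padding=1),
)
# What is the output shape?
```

Input: (4, 3, 200, 200) -> after Conv2d 7x7 stride=2: (4, 64, 100, 100) -> Output: (4, 64, 50, 50)

Answer: (4, 64, 50, 50)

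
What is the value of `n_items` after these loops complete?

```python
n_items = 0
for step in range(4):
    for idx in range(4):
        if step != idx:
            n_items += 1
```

4² - 4 (exclude diagonal)
`n_items` takes the values: 0 → 1 → 2 → 3 → 4 → 5 → 6 → 7 → 8 → 9 → 10 → 11 → 12

Answer: 12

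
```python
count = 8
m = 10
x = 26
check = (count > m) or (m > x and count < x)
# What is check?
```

Trace:
`count = 8` → count = 8
`m = 10` → m = 10
`x = 26` → x = 26
`check = (count > m) or (m > x and count < x)` → check = False
So check = False

Answer: False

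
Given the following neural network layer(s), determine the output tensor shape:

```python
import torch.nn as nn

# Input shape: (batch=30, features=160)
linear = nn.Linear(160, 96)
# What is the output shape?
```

Input: (30, 160) -> Output: (30, 96)

Answer: (30, 96)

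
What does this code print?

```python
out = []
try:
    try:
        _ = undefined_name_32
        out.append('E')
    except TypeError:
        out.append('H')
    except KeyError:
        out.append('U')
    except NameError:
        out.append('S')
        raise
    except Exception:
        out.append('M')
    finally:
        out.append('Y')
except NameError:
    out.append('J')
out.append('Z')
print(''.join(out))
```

Execution trace: 'S' (inner except NameError) → 'Y' (inner finally) → 'J' (outer except NameError) → 'Z' (after the try/except). Output: SYJZ

Answer: SYJZ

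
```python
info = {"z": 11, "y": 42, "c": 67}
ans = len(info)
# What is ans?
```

Trace:
`info = {"z": 11, "y": 42, "c": 67}` → info = {'z': 11, 'y': 42, 'c': 67}
`ans = len(info)` → ans = 3
So ans = 3

Answer: 3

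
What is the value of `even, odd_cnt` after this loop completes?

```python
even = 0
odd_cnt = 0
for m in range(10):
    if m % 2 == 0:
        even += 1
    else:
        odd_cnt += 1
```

Count evens and odds in range(10)
`even, odd_cnt` takes the values: (0, 0) → (1, 0) → (1, 1) → (2, 1) → (2, 2) → (3, 2) → (3, 3) → (4, 3) → (4, 4) → (5, 4) → (5, 5)

Answer: 5, 5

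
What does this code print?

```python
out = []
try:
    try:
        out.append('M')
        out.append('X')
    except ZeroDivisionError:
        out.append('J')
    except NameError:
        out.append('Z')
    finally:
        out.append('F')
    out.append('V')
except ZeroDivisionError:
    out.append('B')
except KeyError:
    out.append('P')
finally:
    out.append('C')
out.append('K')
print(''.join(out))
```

Execution trace: 'M' (inner try body) → 'X' (inner try body, no exception) → 'F' (inner finally) → 'V' (try body, no exception) → 'C' (finally) → 'K' (after the try/except). Output: MXFVCK

Answer: MXFVCK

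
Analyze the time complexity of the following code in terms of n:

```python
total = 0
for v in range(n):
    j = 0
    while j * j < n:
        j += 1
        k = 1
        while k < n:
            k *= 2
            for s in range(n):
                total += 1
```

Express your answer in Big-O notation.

Each loop level contributes: n × √n × log n × n. Multiplying the contributions gives O(n^2√n log n).

Answer: O(n^2√n log n)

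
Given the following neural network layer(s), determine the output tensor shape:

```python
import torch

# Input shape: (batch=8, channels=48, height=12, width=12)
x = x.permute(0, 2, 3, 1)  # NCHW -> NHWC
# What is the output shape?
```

Input: (8, 48, 12, 12) -> Output: (8, 12, 12, 48)

Answer: (8, 12, 12, 48)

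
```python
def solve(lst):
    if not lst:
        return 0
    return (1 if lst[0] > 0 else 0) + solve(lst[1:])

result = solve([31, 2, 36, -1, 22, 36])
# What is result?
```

Count of positive elements in [31, 2, 36, -1, 22, 36] = 5

Answer: 5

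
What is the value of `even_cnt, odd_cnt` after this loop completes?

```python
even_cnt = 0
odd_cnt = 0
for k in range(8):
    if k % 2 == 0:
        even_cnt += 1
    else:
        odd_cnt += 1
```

Count evens and odds in range(8)
`even_cnt, odd_cnt` takes the values: (0, 0) → (1, 0) → (1, 1) → (2, 1) → (2, 2) → (3, 2) → (3, 3) → (4, 3) → (4, 4)

Answer: 4, 4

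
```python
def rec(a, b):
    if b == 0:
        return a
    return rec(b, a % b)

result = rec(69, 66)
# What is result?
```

rec(69, 66) -> rec(66, 3) -> rec(3, 0) -> 3

Answer: 3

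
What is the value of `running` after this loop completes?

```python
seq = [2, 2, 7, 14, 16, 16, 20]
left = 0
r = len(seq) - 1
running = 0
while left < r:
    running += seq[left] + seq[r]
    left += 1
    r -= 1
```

Sum of pairs from ends
`running` takes the values: 0 → 22 → 40 → 63

Answer: 63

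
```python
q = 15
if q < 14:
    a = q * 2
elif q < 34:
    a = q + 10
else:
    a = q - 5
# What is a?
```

Trace:
`q = 15` → q = 15
`if q < 14: ...` → q < 14 is False, q < 34 is True → a = 25
So a = 25

Answer: 25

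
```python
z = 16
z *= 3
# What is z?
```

Trace:
`z = 16` → z = 16
`z *= 3` → z = 48
So z = 48

Answer: 48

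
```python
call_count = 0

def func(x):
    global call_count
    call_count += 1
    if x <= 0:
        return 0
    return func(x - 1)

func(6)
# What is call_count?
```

Linear recursion stepping by 1: 7 calls from x=6 down to ≤0.

Answer: 7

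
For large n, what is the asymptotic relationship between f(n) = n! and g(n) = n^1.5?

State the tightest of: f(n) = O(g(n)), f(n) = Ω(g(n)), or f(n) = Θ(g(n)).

n! vs n^1.5: f(n) = Ω(g(n)) but not O(g(n)) — n! grows strictly faster than n^1.5.

Answer: f(n) = Ω(g(n)) but not O(g(n)) — n! grows strictly faster than n^1.5.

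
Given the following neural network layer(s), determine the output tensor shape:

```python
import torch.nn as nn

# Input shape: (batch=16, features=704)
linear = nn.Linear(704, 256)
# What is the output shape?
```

Input: (16, 704) -> Output: (16, 256)

Answer: (16, 256)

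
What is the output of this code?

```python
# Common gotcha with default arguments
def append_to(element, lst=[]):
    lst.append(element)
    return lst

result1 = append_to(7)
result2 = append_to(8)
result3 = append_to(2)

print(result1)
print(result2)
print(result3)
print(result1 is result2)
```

Key concept: mutable default argument gotcha.
Step by step:
`result1 = append_to(7)` → result1 = [7]
`result2 = append_to(8)` → result1 = [7, 8] (same object as result2); result2 = [7, 8] (same object as result1)
`result3 = append_to(2)` → result1 = [7, 8, 2] (same object as result2, result3); result2 = [7, 8, 2] (same object as result1, result3); result3 = [7, 8, 2] (same object as result1, result2)
`print(result1)` → prints [7, 8, 2]
`print(result2)` → prints [7, 8, 2]
`print(result3)` → prints [7, 8, 2]
`print(result1 is result2)` → prints True

Answer:
[7, 8, 2]
[7, 8, 2]
[7, 8, 2]
True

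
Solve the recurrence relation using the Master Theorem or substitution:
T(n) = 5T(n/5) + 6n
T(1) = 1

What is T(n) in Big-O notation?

By Master Theorem: a=5, b=5, f(n)=6n. Since log_5(5) = 1 and f(n) = Θ(n^1), Case 2 applies. T(n) = O(n log n).

Answer: O(n log n)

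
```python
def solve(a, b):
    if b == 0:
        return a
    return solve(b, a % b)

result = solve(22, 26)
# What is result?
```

solve(22, 26) -> solve(26, 22) -> solve(22, 4) -> solve(4, 2) -> solve(2, 0) -> 2

Answer: 2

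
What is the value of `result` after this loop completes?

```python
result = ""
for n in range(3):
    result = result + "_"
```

Repeat '_' 3 times
`result` takes the values: "" → "_" → "__" → "___"

Answer: "___"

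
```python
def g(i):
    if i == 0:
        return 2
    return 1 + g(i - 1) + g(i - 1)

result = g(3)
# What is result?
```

g(i) = 1 + 2·g(i-1), g(0)=2. Closed form: (2+1)·2^3 - 1 = 23.

Answer: 23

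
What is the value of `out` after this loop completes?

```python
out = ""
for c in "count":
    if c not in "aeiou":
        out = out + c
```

Remove vowels from 'count'
`out` takes the values: "" → "c" → "cn" → "cnt"

Answer: "cnt"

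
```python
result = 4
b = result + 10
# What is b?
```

Trace:
`result = 4` → result = 4
`b = result + 10` → b = 14
So b = 14

Answer: 14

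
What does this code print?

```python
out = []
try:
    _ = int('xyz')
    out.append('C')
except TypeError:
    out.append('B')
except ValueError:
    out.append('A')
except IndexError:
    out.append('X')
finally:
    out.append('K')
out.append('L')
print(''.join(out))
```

Execution trace: 'A' (except ValueError) → 'K' (finally) → 'L' (after the try/except). Output: AKL

Answer: AKL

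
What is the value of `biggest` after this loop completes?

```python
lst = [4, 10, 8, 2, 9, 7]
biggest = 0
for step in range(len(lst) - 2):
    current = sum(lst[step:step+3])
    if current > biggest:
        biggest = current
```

Max sum of 3-element window in [4, 10, 8, 2, 9, 7]
`biggest` takes the values: 0 → 22

Answer: 22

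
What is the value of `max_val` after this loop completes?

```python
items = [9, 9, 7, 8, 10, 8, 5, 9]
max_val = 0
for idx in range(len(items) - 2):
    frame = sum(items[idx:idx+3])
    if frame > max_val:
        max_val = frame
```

Max sum of 3-element window in [9, 9, 7, 8, 10, 8, 5, 9]
`max_val` takes the values: 0 → 25 → 26

Answer: 26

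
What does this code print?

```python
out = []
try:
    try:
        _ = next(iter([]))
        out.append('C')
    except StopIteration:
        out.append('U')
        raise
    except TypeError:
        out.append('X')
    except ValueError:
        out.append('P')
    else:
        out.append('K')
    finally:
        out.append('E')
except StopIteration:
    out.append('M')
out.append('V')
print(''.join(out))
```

Execution trace: 'U' (except StopIteration) → 'E' (finally) → 'M' (outer except StopIteration) → 'V' (after the try/except). Output: UEMV

Answer: UEMV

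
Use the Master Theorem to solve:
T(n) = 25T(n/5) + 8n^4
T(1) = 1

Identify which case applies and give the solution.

a=25, b=5, f(n)=8n^4. log_5(25) = 2. Since c=4 > 2 and the regularity condition holds (25(n/5)^4 = (25/5^4)n^4 with 25/5^4 < 1), Case 3 applies: T(n) = Θ(f(n)) = O(n^4).

Answer: O(n^4) - Case 3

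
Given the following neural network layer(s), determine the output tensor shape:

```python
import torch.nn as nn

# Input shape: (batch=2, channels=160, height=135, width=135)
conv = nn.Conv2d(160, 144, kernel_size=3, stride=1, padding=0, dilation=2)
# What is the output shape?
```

Input: (2, 160, 135, 135) -> Output: (2, 144, 131, 131)

Answer: (2, 144, 131, 131)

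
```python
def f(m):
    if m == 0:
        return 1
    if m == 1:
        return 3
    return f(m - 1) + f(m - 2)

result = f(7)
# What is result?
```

Build up from base cases: f(0)=1, f(1)=3, f(2)=4, f(3)=7, f(4)=11, f(5)=18, f(6)=29, ..., f(7)=47

Answer: 47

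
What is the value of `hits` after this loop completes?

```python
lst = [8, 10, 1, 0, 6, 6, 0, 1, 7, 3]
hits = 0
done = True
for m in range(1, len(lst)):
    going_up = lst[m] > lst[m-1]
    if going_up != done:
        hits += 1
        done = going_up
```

Count direction changes in [8, 10, 1, 0, 6, 6, 0, 1, 7, 3]
`hits` takes the values: 0 → 1 → 2 → 3 → 4 → 5

Answer: 5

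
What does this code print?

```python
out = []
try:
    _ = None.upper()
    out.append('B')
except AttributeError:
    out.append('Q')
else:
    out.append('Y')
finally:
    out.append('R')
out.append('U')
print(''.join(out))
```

Execution trace: 'Q' (except AttributeError) → 'R' (finally) → 'U' (after the try/except). Output: QRU

Answer: QRU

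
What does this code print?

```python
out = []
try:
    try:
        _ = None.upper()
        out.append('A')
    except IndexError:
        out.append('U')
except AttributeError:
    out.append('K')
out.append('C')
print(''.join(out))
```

Execution trace: 'K' (outer except AttributeError) → 'C' (after the try/except). Output: KC

Answer: KC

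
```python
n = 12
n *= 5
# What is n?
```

Trace:
`n = 12` → n = 12
`n *= 5` → n = 60
So n = 60

Answer: 60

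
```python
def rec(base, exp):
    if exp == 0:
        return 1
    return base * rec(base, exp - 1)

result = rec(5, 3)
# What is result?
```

rec(5, 3) = 5 * 5 * 5 = 125

Answer: 125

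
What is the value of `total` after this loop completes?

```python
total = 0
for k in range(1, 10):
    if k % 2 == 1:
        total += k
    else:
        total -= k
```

Add odd, subtract even
`total` takes the values: 0 → 1 → -1 → 2 → -2 → 3 → -3 → 4 → -4 → 5

Answer: 5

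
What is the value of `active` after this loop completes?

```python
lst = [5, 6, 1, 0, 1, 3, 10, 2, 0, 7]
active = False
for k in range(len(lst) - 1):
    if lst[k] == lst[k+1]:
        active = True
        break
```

Check consecutive duplicates in [5, 6, 1, 0, 1, 3, 10, 2, 0, 7]
`active` takes the values: False

Answer: False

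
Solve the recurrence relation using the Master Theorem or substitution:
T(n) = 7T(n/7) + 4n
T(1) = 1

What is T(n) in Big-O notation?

By Master Theorem: a=7, b=7, f(n)=4n. Since log_7(7) = 1 and f(n) = Θ(n^1), Case 2 applies. T(n) = O(n log n).

Answer: O(n log n)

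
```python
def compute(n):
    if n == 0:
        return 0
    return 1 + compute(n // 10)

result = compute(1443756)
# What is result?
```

Count of digits of 1443756: 7

Answer: 7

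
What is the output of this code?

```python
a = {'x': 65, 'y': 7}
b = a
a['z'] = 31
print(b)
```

Key concept: dict aliasing.
Step by step:
`a = {'x': 65, 'y': 7}` → a = {'x': 65, 'y': 7}
`b = a` → b = {'x': 65, 'y': 7} (same object as a)
`a['z'] = 31` → a = {'x': 65, 'y': 7, 'z': 31} (same object as b); b = {'x': 65, 'y': 7, 'z': 31} (same object as a)
`print(b)` → prints {'x': 65, 'y': 7, 'z': 31}

Answer: {'x': 65, 'y': 7, 'z': 31}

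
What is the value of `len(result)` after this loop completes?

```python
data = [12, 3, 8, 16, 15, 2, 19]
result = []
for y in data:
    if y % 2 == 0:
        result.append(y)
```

Count even numbers in [12, 3, 8, 16, 15, 2, 19]
`result` takes the values: [] → [12] → [12, 8] → [12, 8, 16] → [12, 8, 16, 2]
So `len(result)` = 4

Answer: 4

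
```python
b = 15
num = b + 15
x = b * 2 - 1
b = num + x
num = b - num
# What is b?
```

Trace:
`b = 15` → b = 15
`num = b + 15` → num = 30
`x = b * 2 - 1` → x = 29
`b = num + x` → b = 59
`num = b - num` → num = 29
So b = 59

Answer: 59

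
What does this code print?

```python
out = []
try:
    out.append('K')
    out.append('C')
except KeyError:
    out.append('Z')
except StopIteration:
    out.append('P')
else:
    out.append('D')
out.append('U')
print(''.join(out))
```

Execution trace: 'K' (try body) → 'C' (try body, no exception) → 'D' (else) → 'U' (after the try/except). Output: KCDU

Answer: KCDU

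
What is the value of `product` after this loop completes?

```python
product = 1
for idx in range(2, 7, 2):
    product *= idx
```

Product of even numbers 2 to 6
`product` takes the values: 1 → 2 → 8 → 48

Answer: 48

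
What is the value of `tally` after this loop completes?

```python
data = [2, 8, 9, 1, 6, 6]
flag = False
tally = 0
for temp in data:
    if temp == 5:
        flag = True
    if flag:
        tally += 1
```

Count elements after first 5 in [2, 8, 9, 1, 6, 6]
`tally` takes the values: 0

Answer: 0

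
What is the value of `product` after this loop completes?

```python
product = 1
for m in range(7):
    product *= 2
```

2^7 = 128
`product` takes the values: 1 → 2 → 4 → 8 → 16 → 32 → 64 → 128

Answer: 128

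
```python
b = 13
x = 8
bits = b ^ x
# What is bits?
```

Trace:
`b = 13` → b = 13
`x = 8` → x = 8
`bits = b ^ x` → bits = 5
So bits = 5

Answer: 5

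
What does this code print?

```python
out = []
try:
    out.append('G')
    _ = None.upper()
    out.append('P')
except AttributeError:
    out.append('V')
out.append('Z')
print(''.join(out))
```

Execution trace: 'G' (try body) → 'V' (except AttributeError) → 'Z' (after the try/except). Output: GVZ

Answer: GVZ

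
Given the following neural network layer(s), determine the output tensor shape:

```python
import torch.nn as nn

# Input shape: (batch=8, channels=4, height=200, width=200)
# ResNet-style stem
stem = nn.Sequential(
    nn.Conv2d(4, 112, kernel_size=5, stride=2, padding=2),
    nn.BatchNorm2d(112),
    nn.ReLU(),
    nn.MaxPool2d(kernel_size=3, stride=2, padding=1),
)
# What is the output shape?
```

Input: (8, 4, 200, 200) -> after Conv2d 5x5 stride=2: (8, 112, 100, 100) -> Output: (8, 112, 50, 50)

Answer: (8, 112, 50, 50)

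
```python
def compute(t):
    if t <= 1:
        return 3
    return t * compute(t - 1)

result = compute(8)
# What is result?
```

compute(8) = 8 * 7 * 6 * 5 * 4 * 3 * 2 * 3 = 120960

Answer: 120960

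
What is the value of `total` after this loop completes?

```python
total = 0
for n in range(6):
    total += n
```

Sum of 0 to 5 = 15
`total` takes the values: 0 → 1 → 3 → 6 → 10 → 15

Answer: 15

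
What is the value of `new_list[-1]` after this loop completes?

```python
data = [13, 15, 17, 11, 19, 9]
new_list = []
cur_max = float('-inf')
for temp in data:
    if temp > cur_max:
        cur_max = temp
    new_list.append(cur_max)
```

Running max ends at 19
`new_list` takes the values: [] → [13] → [13, 15] → [13, 15, 17] → [13, 15, 17, 17] → [13, 15, 17, 17, 19] → [13, 15, 17, 17, 19, 19]
So `new_list[-1]` = 19

Answer: 19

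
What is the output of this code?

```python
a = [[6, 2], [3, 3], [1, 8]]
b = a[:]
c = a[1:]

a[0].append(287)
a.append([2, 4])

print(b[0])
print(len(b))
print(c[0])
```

Key concept: slice with nested mutation.
Step by step:
`a = [[6, 2], [3, 3], [1, 8]]` → a = [[6, 2], [3, 3], [1, 8]]
`b = a[:]` → b = [[6, 2], [3, 3], [1, 8]]
`c = a[1:]` → c = [[3, 3], [1, 8]]
`a[0].append(287)` → a = [[6, 2, 287], [3, 3], [1, 8]]; b = [[6, 2, 287], [3, 3], [1, 8]]
`a.append([2, 4])` → a = [[6, 2, 287], [3, 3], [1, 8], [2, 4]]
`print(b[0])` → prints [6, 2, 287]
`print(len(b))` → prints 3
`print(c[0])` → prints [3, 3]

Answer:
[6, 2, 287]
3
[3, 3]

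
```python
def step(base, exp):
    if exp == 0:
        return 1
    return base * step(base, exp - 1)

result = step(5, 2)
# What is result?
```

step(5, 2) = 5 * 5 = 25

Answer: 25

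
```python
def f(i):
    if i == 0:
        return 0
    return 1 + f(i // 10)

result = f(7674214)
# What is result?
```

Count of digits of 7674214: 7

Answer: 7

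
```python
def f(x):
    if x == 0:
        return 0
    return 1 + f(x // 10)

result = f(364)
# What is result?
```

Count of digits of 364: 3

Answer: 3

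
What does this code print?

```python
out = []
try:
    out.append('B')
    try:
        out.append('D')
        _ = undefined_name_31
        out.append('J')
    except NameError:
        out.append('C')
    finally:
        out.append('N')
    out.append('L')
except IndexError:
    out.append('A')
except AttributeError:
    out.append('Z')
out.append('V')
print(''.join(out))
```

Execution trace: 'B' (try body) → 'D' (inner try body) → 'C' (inner except NameError) → 'N' (inner finally) → 'L' (try body, no exception) → 'V' (after the try/except). Output: BDCNLV

Answer: BDCNLV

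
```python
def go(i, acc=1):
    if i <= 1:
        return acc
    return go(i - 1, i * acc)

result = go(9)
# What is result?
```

Accumulator trace (n, acc): (9, 1) -> (8, 9) -> (7, 72) -> (6, 504) -> (5, 3024) -> (4, 15120) -> (3, 60480) -> (2, 181440) -> (1, 362880) -> return 362880

Answer: 362880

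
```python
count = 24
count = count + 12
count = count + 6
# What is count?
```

Trace:
`count = 24` → count = 24
`count = count + 12` → count = 36
`count = count + 6` → count = 42
So count = 42

Answer: 42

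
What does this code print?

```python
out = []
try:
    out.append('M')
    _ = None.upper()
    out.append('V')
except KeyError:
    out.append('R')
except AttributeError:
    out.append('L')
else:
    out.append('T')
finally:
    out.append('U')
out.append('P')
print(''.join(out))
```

Execution trace: 'M' (try body) → 'L' (except AttributeError) → 'U' (finally) → 'P' (after the try/except). Output: MLUP

Answer: MLUP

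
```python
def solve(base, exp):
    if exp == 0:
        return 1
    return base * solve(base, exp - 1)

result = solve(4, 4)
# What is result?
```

solve(4, 4) = 4 * 4 * 4 * 4 = 256

Answer: 256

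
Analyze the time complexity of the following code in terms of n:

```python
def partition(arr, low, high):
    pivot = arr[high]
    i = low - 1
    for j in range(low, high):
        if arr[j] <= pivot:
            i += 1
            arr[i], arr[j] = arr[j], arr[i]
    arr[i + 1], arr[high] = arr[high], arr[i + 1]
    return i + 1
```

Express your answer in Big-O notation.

This is Lomuto partition (single pass over [low, high), where n = high - low). Time complexity: O(n).

Answer: O(n)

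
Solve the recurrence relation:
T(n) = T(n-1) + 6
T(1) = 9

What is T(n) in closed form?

Unrolling: T(n) = T(1) + 6·(n-1) = 9 + 6(n-1) = 6n + 3.

Answer: T(n) = 6n + 3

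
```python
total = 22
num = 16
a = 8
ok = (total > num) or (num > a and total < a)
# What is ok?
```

Trace:
`total = 22` → total = 22
`num = 16` → num = 16
`a = 8` → a = 8
`ok = (total > num) or (num > a and total < a)` → ok = True
So ok = True

Answer: True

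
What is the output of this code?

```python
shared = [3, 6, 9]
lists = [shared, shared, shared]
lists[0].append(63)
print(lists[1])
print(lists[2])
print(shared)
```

Key concept: list of same reference.
Step by step:
`shared = [3, 6, 9]` → shared = [3, 6, 9]
`lists = [shared, shared, shared]` → lists = [[3, 6, 9], [3, 6, 9], [3, 6, 9]]
`lists[0].append(63)` → shared = [3, 6, 9, 63]; lists = [[3, 6, 9, 63], [3, 6, 9, 63], [3, 6, 9, 63]]
`print(lists[1])` → prints [3, 6, 9, 63]
`print(lists[2])` → prints [3, 6, 9, 63]
`print(shared)` → prints [3, 6, 9, 63]

Answer:
[3, 6, 9, 63]
[3, 6, 9, 63]
[3, 6, 9, 63]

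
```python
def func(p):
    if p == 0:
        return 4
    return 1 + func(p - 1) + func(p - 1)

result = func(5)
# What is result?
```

func(p) = 1 + 2·func(p-1), func(0)=4. Closed form: (4+1)·2^5 - 1 = 159.

Answer: 159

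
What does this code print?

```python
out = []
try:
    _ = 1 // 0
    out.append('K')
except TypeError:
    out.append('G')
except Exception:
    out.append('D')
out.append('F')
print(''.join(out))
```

Execution trace: 'D' (except Exception) → 'F' (after the try/except). Output: DF

Answer: DF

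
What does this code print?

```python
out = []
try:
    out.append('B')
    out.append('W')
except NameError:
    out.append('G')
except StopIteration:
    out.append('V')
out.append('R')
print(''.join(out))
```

Execution trace: 'B' (try body) → 'W' (try body, no exception) → 'R' (after the try/except). Output: BWR

Answer: BWR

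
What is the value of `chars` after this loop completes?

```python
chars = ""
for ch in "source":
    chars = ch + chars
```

Reverse 'source'
`chars` takes the values: "" → "s" → "os" → "uos" → "ruos" → "cruos" → "ecruos"

Answer: "ecruos"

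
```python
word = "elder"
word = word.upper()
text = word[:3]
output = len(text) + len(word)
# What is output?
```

Trace:
`word = "elder"` → word = 'elder'
`word = word.upper()` → word = 'ELDER'
`text = word[:3]` → text = 'ELD'
`output = len(text) + len(word)` → output = 8
So output = 8

Answer: 8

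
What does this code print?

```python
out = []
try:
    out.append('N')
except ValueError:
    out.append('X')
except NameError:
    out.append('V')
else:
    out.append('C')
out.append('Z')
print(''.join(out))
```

Execution trace: 'N' (try body, no exception) → 'C' (else) → 'Z' (after the try/except). Output: NCZ

Answer: NCZ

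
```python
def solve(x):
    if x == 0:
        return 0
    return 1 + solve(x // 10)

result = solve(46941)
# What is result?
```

Count of digits of 46941: 5

Answer: 5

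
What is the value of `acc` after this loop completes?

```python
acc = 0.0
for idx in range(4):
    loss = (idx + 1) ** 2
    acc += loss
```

Sum of squared losses 1² + 2² + ... + 4²
`acc` takes the values: 0.0 → 1.0 → 5.0 → 14.0 → 30.0

Answer: 30.0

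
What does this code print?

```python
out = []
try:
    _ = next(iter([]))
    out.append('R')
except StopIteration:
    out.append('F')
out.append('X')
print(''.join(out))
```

Execution trace: 'F' (except StopIteration) → 'X' (after the try/except). Output: FX

Answer: FX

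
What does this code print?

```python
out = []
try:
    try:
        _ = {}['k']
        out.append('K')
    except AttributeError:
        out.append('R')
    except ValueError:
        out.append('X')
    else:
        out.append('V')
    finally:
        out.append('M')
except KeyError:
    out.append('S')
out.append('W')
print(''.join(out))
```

Execution trace: 'M' (finally) → 'S' (outer except KeyError) → 'W' (after the try/except). Output: MSW

Answer: MSW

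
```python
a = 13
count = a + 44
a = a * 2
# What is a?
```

Trace:
`a = 13` → a = 13
`count = a + 44` → count = 57
`a = a * 2` → a = 26
So a = 26

Answer: 26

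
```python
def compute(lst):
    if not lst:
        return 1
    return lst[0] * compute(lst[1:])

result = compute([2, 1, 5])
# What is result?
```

Product over [2, 1, 5] = 2 * 1 * 5 = 10

Answer: 10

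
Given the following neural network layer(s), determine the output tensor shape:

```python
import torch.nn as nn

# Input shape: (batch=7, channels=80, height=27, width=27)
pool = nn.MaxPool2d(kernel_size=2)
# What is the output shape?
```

Input: (7, 80, 27, 27) -> Output: (7, 80, 13, 13)

Answer: (7, 80, 13, 13)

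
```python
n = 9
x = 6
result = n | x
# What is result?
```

Trace:
`n = 9` → n = 9
`x = 6` → x = 6
`result = n | x` → result = 15
So result = 15

Answer: 15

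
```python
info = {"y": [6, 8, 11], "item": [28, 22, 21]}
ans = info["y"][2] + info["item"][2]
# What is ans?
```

Trace:
`info = {"y": [6, 8, 11], "item": [28, 22, 21]}` → info = {'y': [6, 8, 11], 'item': [28, 22, 21]}
`ans = info["y"][2] + info["item"][2]` → ans = 32
So ans = 32

Answer: 32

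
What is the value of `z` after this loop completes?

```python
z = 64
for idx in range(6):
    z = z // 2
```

Halve 6 times: 64 // 2^6 = 1
`z` takes the values: 64 → 32 → 16 → 8 → 4 → 2 → 1

Answer: 1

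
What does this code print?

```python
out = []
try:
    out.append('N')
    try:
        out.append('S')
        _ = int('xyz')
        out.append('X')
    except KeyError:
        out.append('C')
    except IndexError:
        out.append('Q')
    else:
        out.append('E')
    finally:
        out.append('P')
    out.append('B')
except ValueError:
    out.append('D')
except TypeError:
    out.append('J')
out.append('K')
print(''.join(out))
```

Execution trace: 'N' (try body) → 'S' (inner try body) → 'P' (inner finally) → 'D' (except ValueError) → 'K' (after the try/except). Output: NSPDK

Answer: NSPDK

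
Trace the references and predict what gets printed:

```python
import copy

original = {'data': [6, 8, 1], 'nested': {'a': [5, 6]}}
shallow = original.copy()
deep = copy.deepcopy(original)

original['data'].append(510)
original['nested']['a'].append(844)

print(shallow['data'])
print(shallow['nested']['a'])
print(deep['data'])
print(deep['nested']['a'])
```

Key concept: comparing shallow vs deep copy.
Step by step:
`original = {'data': [6, 8, 1], 'nested': {'a': [5, 6]}}` → original = {'data': [6, 8, 1], 'nested': {'a': [5, 6]}}
`shallow = original.copy()` → shallow = {'data': [6, 8, 1], 'nested': {'a': [5, 6]}}
`deep = copy.deepcopy(original)` → deep = {'data': [6, 8, 1], 'nested': {'a': [5, 6]}}
`original['data'].append(510)` → original = {'data': [6, 8, 1, 510], 'nested': {'a': [5, 6]}}; shallow = {'data': [6, 8, 1, 510], 'nested': {'a': [5, 6]}}
`original['nested']['a'].append(844)` → original = {'data': [6, 8, 1, 510], 'nested': {'a': [5, 6, 844]}}; shallow = {'data': [6, 8, 1, 510], 'nested': {'a': [5, 6, 844]}}
`print(shallow['data'])` → prints [6, 8, 1, 510]
`print(shallow['nested']['a'])` → prints [5, 6, 844]
`print(deep['data'])` → prints [6, 8, 1]
`print(deep['nested']['a'])` → prints [5, 6]

Answer:
[6, 8, 1, 510]
[5, 6, 844]
[6, 8, 1]
[5, 6]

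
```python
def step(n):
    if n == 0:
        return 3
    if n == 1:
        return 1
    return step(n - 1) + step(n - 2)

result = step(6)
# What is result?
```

Build up from base cases: step(0)=3, step(1)=1, step(2)=4, step(3)=5, step(4)=9, step(5)=14, step(6)=23

Answer: 23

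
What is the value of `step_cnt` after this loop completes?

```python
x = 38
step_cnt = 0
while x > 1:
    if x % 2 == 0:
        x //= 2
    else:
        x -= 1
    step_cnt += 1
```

Steps to reduce 38 to 1
`step_cnt` takes the values: 0 → 1 → 2 → 3 → 4 → 5 → 6 → 7

Answer: 7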